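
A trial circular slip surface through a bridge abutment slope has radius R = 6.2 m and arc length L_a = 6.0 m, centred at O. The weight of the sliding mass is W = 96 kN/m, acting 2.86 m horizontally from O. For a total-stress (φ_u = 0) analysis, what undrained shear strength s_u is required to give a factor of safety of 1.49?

s_u = 11.0 kPa

FS = s_u·L_a·R / (W·d), so s_u = FS·W·d / (L_a·R).
s_u = 1.49·96·2.86 / (6.00·6.2) = 409.1 / 37.20 = 11.00 kPa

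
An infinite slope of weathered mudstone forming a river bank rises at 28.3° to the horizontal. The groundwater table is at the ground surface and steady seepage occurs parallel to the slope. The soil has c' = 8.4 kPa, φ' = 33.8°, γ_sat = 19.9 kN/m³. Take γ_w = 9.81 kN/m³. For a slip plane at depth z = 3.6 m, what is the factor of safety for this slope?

FS = 0.91

With seepage parallel to the slope and the water table at the surface, the effective normal stress on the slip plane uses the buoyant unit weight γ' = γ_sat − γ_w while the driving shear stress uses γ_sat:
FS = [c' + γ' z cos²β tanφ'] / [γ_sat z sinβ cosβ]
γ' = 19.9 − 9.81 = 10.09 kN/m³
Numerator = 8.4 + 10.09·3.6·cos²28.3°·tan33.8° = 8.4 + 10.09·3.6·0.7752·0.6694 = 27.251 kPa
Denominator = 19.9·3.6·sin28.3°·cos28.3° = 19.9·3.6·0.4741·0.8805 = 29.904 kPa
FS = 27.251 / 29.904 = 0.911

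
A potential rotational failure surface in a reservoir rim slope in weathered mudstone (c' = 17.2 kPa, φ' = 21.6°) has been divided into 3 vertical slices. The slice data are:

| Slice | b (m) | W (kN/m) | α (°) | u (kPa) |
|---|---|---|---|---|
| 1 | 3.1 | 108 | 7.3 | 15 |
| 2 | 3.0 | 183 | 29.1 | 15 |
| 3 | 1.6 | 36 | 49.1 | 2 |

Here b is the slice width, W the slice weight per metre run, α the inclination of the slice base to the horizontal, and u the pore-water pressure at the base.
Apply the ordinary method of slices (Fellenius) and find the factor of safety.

Ordinary method of slices: FS = Σ[c'·Δl_i + (W_i cosα_i − u_i·Δl_i)·tanφ'] / Σ W_i sinα_i, with Δl_i = b_i / cosα_i.
Slice 1: Δl = 3.1/cos7.3° = 3.125 m; N'_1 = 108·cos7.3° − 15·3.125 = 60.2; c'Δl = 53.76; W sinα = 13.7
Slice 2: Δl = 3.0/cos29.1° = 3.433 m; N'_2 = 183·cos29.1° − 15·3.433 = 108.4; c'Δl = 59.05; W sinα = 89.0
Slice 3: Δl = 1.6/cos49.1° = 2.444 m; N'_3 = 36·cos49.1° − 2·2.444 = 18.7; c'Δl = 42.03; W sinα = 27.2
Σc'Δl = 154.8 kN/m; ΣN' = 187.3 kN/m; ΣW sinα = 129.9 kN/m
Resisting = 154.8 + 187.3·tan21.6° = 154.8 + 74.2 = 229.0 kN/m
FS = 229.0 / 129.9 = 1.763

FS = 1.76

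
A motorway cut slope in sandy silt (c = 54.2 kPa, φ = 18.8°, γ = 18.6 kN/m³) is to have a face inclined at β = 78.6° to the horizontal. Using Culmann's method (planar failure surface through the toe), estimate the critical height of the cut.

H_c = 21.76 m

Culmann's analysis gives the critical failure plane at α_cr = (β + φ)/2 = (78.6 + 18.8)/2 = 48.7°, and the critical height
H_c = (4c/γ) · sinβ cosφ / [1 − cos(β − φ)]
    = (4·54.2/18.6) · sin78.6°·cos18.8° / [1 − cos(59.8°)]
    = 11.656 · 0.9803·0.9466 / [1 − 0.5030]
    = 11.656 · 0.9280 / 0.4970
    = 21.76 m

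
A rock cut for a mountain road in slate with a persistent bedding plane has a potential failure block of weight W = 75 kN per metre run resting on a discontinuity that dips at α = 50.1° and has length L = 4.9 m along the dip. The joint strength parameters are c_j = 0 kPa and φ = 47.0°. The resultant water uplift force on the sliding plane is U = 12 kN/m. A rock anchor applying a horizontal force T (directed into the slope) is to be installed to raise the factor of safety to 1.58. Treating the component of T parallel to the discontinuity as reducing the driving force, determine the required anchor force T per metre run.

Resolving forces along and normal to the sliding plane, with the horizontal anchor force T adding T·sinα to the effective normal force and T·cosα acting up the plane against the driving force:
FS = [c_jL + (W cosα − U + T sinα) tanφ] / [W sinα − T cosα]
Without the anchor: N' = 36.1 kN/m, driving T_d = 57.5 kN/m, resisting R = 0·4.9 + 36.1·tan47.0° = 38.7 kN/m, FS = 0.67.
Setting FS = 1.58 and solving for T:
1.58·(57.5 − T cos50.1°) = 38.7 + T sin50.1°·tan47.0°
T·(sin50.1°·tan47.0° + 1.58·cos50.1°) = 1.58·57.5 − 38.7
T·(0.7672·1.0724 + 1.58·0.6414) = 90.9 − 38.7 = 52.2
T·1.8362 = 52.2
T = 28.4 kN/m

T = 28 kN/m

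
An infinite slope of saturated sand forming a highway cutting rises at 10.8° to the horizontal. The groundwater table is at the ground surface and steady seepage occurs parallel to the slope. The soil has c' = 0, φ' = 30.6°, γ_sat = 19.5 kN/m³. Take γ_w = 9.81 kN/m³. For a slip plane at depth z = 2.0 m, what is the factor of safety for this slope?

With seepage parallel to the slope and the water table at the surface, the effective normal stress on the slip plane uses the buoyant unit weight γ' = γ_sat − γ_w while the driving shear stress uses γ_sat:
FS = [c' + γ' z cos²β tanφ'] / [γ_sat z sinβ cosβ]
(For c' = 0 this reduces to FS = (γ'/γ_sat)·tanφ'/tanβ.)
γ' = 19.5 − 9.81 = 9.69 kN/m³
Numerator = 0.0 + 9.69·2.0·cos²10.8°·tan30.6° = 0.0 + 9.69·2.0·0.9649·0.5914 = 11.059 kPa
Denominator = 19.5·2.0·sin10.8°·cos10.8° = 19.5·2.0·0.1874·0.9823 = 7.178 kPa
FS = 11.059 / 7.178 = 1.541

FS = 1.54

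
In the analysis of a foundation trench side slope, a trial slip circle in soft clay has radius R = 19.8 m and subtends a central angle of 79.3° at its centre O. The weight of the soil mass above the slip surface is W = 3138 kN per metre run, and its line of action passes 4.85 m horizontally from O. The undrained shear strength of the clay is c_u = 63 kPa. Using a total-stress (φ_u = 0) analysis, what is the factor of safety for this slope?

Taking moments about the centre O, the resisting moment is provided by the undrained shear strength acting along the arc:
Arc length L_a = R·θ = 19.8·(79.3°·π/180) = 19.8·1.3840 = 27.40 m
M_R = c_u·L_a·R = 63·27.40·19.8 = 34183.9 kN·m/m
M_D = W·d = 3138·4.85 = 15219.3 kN·m/m
FS = M_R / M_D = 34183.9 / 15219.3 = 2.246

FS = 2.25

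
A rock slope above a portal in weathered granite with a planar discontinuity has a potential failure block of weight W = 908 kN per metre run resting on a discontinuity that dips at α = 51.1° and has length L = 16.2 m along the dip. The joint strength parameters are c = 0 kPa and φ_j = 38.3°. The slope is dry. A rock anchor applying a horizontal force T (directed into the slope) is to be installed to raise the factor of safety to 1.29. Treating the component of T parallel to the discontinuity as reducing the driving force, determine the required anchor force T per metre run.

Resolving forces along and normal to the sliding plane, with the horizontal anchor force T adding T·sinα to the effective normal force and T·cosα acting up the plane against the driving force:
FS = [cL + (W cosα + T sinα) tanφ_j] / [W sinα − T cosα]
Without the anchor: N' = 570.2 kN/m, driving T_d = 706.6 kN/m, resisting R = 0·16.2 + 570.2·tan38.3° = 450.3 kN/m, FS = 0.64.
Setting FS = 1.29 and solving for T:
1.29·(706.6 − T cos51.1°) = 450.3 + T sin51.1°·tan38.3°
T·(sin51.1°·tan38.3° + 1.29·cos51.1°) = 1.29·706.6 − 450.3
T·(0.7782·0.7898 + 1.29·0.6280) = 911.6 − 450.3 = 461.3
T·1.4247 = 461.3
T = 323.8 kN/m

T = 324 kN/m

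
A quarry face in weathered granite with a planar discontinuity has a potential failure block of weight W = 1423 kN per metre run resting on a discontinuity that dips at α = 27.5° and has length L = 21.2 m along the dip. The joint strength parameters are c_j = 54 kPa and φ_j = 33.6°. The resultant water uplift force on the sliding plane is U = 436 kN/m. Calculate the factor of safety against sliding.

Resolving the block weight along and normal to the plane and applying the Mohr–Coulomb strength on the joint:
N' = W cosα − U = 1423·cos27.5° − 436 = 826.2 kN/m
Driving force T = W sinα = 1423·sin27.5° = 657.1 kN/m
Resisting force R = c_j·L + N'·tanφ_j = 54·21.2 + 826.2·tan33.6° = 1144.8 + 548.9 = 1693.7 kN/m
FS = R / T = 1693.7 / 657.1 = 2.578

FS = 2.58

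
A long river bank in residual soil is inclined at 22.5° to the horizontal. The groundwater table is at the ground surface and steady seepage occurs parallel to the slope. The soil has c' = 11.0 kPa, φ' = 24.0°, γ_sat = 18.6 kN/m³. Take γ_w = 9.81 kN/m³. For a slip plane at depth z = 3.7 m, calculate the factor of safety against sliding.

FS = 0.96

With seepage parallel to the slope and the water table at the surface, the effective normal stress on the slip plane uses the buoyant unit weight γ' = γ_sat − γ_w while the driving shear stress uses γ_sat:
FS = [c' + γ' z cos²β tanφ'] / [γ_sat z sinβ cosβ]
γ' = 18.6 − 9.81 = 8.79 kN/m³
Numerator = 11.0 + 8.79·3.7·cos²22.5°·tan24.0° = 11.0 + 8.79·3.7·0.8536·0.4452 = 23.360 kPa
Denominator = 18.6·3.7·sin22.5°·cos22.5° = 18.6·3.7·0.3827·0.9239 = 24.332 kPa
FS = 23.360 / 24.332 = 0.960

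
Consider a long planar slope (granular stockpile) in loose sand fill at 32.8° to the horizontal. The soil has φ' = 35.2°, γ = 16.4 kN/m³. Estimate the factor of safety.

FS = 1.09

For a dry cohesionless infinite slope the factor of safety is FS = tanφ' / tanβ.
FS = tan35.2° / tan32.8° = 0.7054 / 0.6445 = 1.095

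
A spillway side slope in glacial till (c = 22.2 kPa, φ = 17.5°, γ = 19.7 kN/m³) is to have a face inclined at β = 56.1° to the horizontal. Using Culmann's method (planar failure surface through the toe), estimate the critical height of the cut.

Culmann's analysis gives the critical failure plane at α_cr = (β + φ)/2 = (56.1 + 17.5)/2 = 36.8°, and the critical height
H_c = (4c/γ) · sinβ cosφ / [1 − cos(β − φ)]
    = (4·22.2/19.7) · sin56.1°·cos17.5° / [1 − cos(38.6°)]
    = 4.508 · 0.8300·0.9537 / [1 − 0.7815]
    = 4.508 · 0.7916 / 0.2185
    = 16.33 m

H_c = 16.33 m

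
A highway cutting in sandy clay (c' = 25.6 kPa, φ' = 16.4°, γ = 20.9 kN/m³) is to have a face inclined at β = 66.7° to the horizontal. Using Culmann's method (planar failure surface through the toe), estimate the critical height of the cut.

Culmann's analysis gives the critical failure plane at α_cr = (β + φ')/2 = (66.7 + 16.4)/2 = 41.5°, and the critical height
H_c = (4c'/γ) · sinβ cosφ' / [1 − cos(β − φ')]
    = (4·25.6/20.9) · sin66.7°·cos16.4° / [1 − cos(50.3°)]
    = 4.900 · 0.9184·0.9593 / [1 − 0.6388]
    = 4.900 · 0.8811 / 0.3612
    = 11.95 m

H_c = 11.95 m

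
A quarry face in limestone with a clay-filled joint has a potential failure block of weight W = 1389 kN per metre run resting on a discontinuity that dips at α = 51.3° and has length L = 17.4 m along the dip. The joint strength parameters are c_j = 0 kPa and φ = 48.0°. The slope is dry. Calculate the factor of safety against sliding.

FS = 0.89

Resolving the block weight along and normal to the plane and applying the Mohr–Coulomb strength on the joint:
N' = W cosα = 1389·cos51.3° = 868.5 kN/m
Driving force T = W sinα = 1389·sin51.3° = 1084.0 kN/m
Resisting force R = c_j·L + N'·tanφ = 0·17.4 + 868.5·tan48.0° = 0.0 + 964.5 = 964.5 kN/m
FS = R / T = 964.5 / 1084.0 = 0.890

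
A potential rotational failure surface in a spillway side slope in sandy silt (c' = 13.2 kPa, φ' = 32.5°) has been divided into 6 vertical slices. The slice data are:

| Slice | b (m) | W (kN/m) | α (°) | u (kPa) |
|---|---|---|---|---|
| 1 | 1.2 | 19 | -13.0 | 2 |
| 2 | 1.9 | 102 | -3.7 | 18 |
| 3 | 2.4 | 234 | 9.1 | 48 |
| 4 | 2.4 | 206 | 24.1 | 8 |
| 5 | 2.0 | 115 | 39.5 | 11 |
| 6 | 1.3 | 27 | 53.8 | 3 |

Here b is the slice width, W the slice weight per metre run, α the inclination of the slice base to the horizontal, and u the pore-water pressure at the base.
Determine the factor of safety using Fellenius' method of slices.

Ordinary method of slices: FS = Σ[c'·Δl_i + (W_i cosα_i − u_i·Δl_i)·tanφ'] / Σ W_i sinα_i, with Δl_i = b_i / cosα_i.
Slice 1: Δl = 1.2/cos(-13.0°) = 1.232 m; N'_1 = 19·cos(-13.0°) − 2·1.232 = 16.0; c'Δl = 16.26; W sinα = -4.3
Slice 2: Δl = 1.9/cos(-3.7°) = 1.904 m; N'_2 = 102·cos(-3.7°) − 18·1.904 = 67.5; c'Δl = 25.13; W sinα = -6.6
Slice 3: Δl = 2.4/cos9.1° = 2.431 m; N'_3 = 234·cos9.1° − 48·2.431 = 114.4; c'Δl = 32.08; W sinα = 37.0
Slice 4: Δl = 2.4/cos24.1° = 2.629 m; N'_4 = 206·cos24.1° − 8·2.629 = 167.0; c'Δl = 34.71; W sinα = 84.1
Slice 5: Δl = 2.0/cos39.5° = 2.592 m; N'_5 = 115·cos39.5° − 11·2.592 = 60.2; c'Δl = 34.21; W sinα = 73.1
Slice 6: Δl = 1.3/cos53.8° = 2.201 m; N'_6 = 27·cos53.8° − 3·2.201 = 9.3; c'Δl = 29.05; W sinα = 21.8
Σc'Δl = 171.4 kN/m; ΣN' = 434.5 kN/m; ΣW sinα = 205.2 kN/m
Resisting = 171.4 + 434.5·tan32.5° = 171.4 + 276.8 = 448.3 kN/m
FS = 448.3 / 205.2 = 2.185

FS = 2.18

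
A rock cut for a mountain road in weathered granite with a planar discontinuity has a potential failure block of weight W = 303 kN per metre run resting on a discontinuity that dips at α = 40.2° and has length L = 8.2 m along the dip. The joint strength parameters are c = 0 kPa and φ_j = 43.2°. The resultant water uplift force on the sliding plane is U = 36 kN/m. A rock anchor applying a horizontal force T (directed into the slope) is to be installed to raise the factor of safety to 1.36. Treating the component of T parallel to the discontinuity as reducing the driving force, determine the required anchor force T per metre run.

T = 50 kN/m

Resolving forces along and normal to the sliding plane, with the horizontal anchor force T adding T·sinα to the effective normal force and T·cosα acting up the plane against the driving force:
FS = [cL + (W cosα − U + T sinα) tanφ_j] / [W sinα − T cosα]
Without the anchor: N' = 195.4 kN/m, driving T_d = 195.6 kN/m, resisting R = 0·8.2 + 195.4·tan43.2° = 183.5 kN/m, FS = 0.94.
Setting FS = 1.36 and solving for T:
1.36·(195.6 − T cos40.2°) = 183.5 + T sin40.2°·tan43.2°
T·(sin40.2°·tan43.2° + 1.36·cos40.2°) = 1.36·195.6 − 183.5
T·(0.6455·0.9391 + 1.36·0.7638) = 266.0 − 183.5 = 82.5
T·1.6449 = 82.5
T = 50.1 kN/m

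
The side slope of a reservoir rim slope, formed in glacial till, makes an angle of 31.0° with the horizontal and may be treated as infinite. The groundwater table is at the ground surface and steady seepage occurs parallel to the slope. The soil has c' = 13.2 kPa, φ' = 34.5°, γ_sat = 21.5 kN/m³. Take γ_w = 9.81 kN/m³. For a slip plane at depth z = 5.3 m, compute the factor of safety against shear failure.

FS = 0.88

With seepage parallel to the slope and the water table at the surface, the effective normal stress on the slip plane uses the buoyant unit weight γ' = γ_sat − γ_w while the driving shear stress uses γ_sat:
FS = [c' + γ' z cos²β tanφ'] / [γ_sat z sinβ cosβ]
γ' = 21.5 − 9.81 = 11.69 kN/m³
Numerator = 13.2 + 11.69·5.3·cos²31.0°·tan34.5° = 13.2 + 11.69·5.3·0.7347·0.6873 = 44.486 kPa
Denominator = 21.5·5.3·sin31.0°·cos31.0° = 21.5·5.3·0.5150·0.8572 = 50.306 kPa
FS = 44.486 / 50.306 = 0.884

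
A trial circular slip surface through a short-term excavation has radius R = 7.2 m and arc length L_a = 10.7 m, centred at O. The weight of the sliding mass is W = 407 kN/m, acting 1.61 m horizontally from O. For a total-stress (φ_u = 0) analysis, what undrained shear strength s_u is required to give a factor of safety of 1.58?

FS = s_u·L_a·R / (W·d), so s_u = FS·W·d / (L_a·R).
s_u = 1.58·407·1.61 / (10.70·7.2) = 1035.3 / 77.04 = 13.44 kPa

s_u = 13.4 kPa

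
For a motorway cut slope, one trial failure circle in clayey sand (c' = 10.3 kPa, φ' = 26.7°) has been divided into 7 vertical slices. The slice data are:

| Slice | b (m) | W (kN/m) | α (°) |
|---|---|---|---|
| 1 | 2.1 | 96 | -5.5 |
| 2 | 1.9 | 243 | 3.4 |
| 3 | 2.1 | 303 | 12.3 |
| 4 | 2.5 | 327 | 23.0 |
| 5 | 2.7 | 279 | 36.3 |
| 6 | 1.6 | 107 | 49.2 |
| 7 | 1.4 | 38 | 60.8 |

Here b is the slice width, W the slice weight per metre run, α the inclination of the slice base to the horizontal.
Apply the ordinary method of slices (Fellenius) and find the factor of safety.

FS = 1.70

Ordinary method of slices: FS = Σ[c'·Δl_i + (W_i cosα_i)·tanφ'] / Σ W_i sinα_i, with Δl_i = b_i / cosα_i.
Slice 1: Δl = 2.1/cos(-5.5°) = 2.110 m; N'_1 = 96·cos(-5.5°) = 95.6; c'Δl = 21.73; W sinα = -9.2
Slice 2: Δl = 1.9/cos3.4° = 1.903 m; N'_2 = 243·cos3.4° = 242.6; c'Δl = 19.60; W sinα = 14.4
Slice 3: Δl = 2.1/cos12.3° = 2.149 m; N'_3 = 303·cos12.3° = 296.0; c'Δl = 22.14; W sinα = 64.5
Slice 4: Δl = 2.5/cos23.0° = 2.716 m; N'_4 = 327·cos23.0° = 301.0; c'Δl = 27.97; W sinα = 127.8
Slice 5: Δl = 2.7/cos36.3° = 3.350 m; N'_5 = 279·cos36.3° = 224.9; c'Δl = 34.51; W sinα = 165.2
Slice 6: Δl = 1.6/cos49.2° = 2.449 m; N'_6 = 107·cos49.2° = 69.9; c'Δl = 25.22; W sinα = 81.0
Slice 7: Δl = 1.4/cos60.8° = 2.870 m; N'_7 = 38·cos60.8° = 18.5; c'Δl = 29.56; W sinα = 33.2
Σc'Δl = 180.7 kN/m; ΣN' = 1248.5 kN/m; ΣW sinα = 476.9 kN/m
Resisting = 180.7 + 1248.5·tan26.7° = 180.7 + 627.9 = 808.7 kN/m
FS = 808.7 / 476.9 = 1.696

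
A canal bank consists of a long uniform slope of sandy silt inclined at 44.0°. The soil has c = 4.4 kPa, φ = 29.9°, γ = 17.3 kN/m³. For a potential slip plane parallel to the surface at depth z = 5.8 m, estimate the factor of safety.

For an infinite slope with a slip plane parallel to the surface (no pore pressure): FS = [c + γz cos²β tanφ] / [γz sinβ cosβ].
γz = 17.3·5.8 = 100.34 kN/m²
Numerator = 4.4 + 100.34·cos²44.0°·tan29.9° = 4.4 + 100.34·0.5174·0.5750 = 34.256 kPa
Denominator = 100.34·sin44.0°·cos44.0° = 100.34·0.6947·0.7193 = 50.139 kPa
FS = 34.256 / 50.139 = 0.683

FS = 0.68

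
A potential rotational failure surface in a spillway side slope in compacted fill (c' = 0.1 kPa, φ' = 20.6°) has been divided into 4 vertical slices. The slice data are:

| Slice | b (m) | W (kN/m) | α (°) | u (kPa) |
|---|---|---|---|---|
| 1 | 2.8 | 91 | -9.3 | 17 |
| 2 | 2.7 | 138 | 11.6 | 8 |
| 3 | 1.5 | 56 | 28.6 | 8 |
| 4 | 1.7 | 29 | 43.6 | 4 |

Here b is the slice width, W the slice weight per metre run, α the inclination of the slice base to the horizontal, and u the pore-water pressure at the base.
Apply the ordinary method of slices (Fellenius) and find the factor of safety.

FS = 1.28

Ordinary method of slices: FS = Σ[c'·Δl_i + (W_i cosα_i − u_i·Δl_i)·tanφ'] / Σ W_i sinα_i, with Δl_i = b_i / cosα_i.
Slice 1: Δl = 2.8/cos(-9.3°) = 2.837 m; N'_1 = 91·cos(-9.3°) − 17·2.837 = 41.6; c'Δl = 0.28; W sinα = -14.7
Slice 2: Δl = 2.7/cos11.6° = 2.756 m; N'_2 = 138·cos11.6° − 8·2.756 = 113.1; c'Δl = 0.28; W sinα = 27.7
Slice 3: Δl = 1.5/cos28.6° = 1.708 m; N'_3 = 56·cos28.6° − 8·1.708 = 35.5; c'Δl = 0.17; W sinα = 26.8
Slice 4: Δl = 1.7/cos43.6° = 2.348 m; N'_4 = 29·cos43.6° − 4·2.348 = 11.6; c'Δl = 0.23; W sinα = 20.0
Σc'Δl = 1.0 kN/m; ΣN' = 201.8 kN/m; ΣW sinα = 59.8 kN/m
Resisting = 1.0 + 201.8·tan20.6° = 1.0 + 75.9 = 76.8 kN/m
FS = 76.8 / 59.8 = 1.284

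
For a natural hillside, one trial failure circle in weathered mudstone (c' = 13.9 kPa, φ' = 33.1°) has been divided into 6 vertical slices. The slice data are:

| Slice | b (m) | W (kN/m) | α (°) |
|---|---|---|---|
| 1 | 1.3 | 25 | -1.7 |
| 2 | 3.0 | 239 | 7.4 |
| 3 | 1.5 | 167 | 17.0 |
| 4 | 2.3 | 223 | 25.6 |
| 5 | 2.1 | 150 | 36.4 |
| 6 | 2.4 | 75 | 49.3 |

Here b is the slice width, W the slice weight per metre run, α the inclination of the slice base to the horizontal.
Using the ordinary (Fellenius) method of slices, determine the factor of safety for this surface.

FS = 2.25

Ordinary method of slices: FS = Σ[c'·Δl_i + (W_i cosα_i)·tanφ'] / Σ W_i sinα_i, with Δl_i = b_i / cosα_i.
Slice 1: Δl = 1.3/cos(-1.7°) = 1.301 m; N'_1 = 25·cos(-1.7°) = 25.0; c'Δl = 18.08; W sinα = -0.7
Slice 2: Δl = 3.0/cos7.4° = 3.025 m; N'_2 = 239·cos7.4° = 237.0; c'Δl = 42.05; W sinα = 30.8
Slice 3: Δl = 1.5/cos17.0° = 1.569 m; N'_3 = 167·cos17.0° = 159.7; c'Δl = 21.80; W sinα = 48.8
Slice 4: Δl = 2.3/cos25.6° = 2.550 m; N'_4 = 223·cos25.6° = 201.1; c'Δl = 35.45; W sinα = 96.4
Slice 5: Δl = 2.1/cos36.4° = 2.609 m; N'_5 = 150·cos36.4° = 120.7; c'Δl = 36.27; W sinα = 89.0
Slice 6: Δl = 2.4/cos49.3° = 3.680 m; N'_6 = 75·cos49.3° = 48.9; c'Δl = 51.16; W sinα = 56.9
Σc'Δl = 204.8 kN/m; ΣN' = 792.5 kN/m; ΣW sinα = 321.1 kN/m
Resisting = 204.8 + 792.5·tan33.1° = 204.8 + 516.6 = 721.4 kN/m
FS = 721.4 / 321.1 = 2.247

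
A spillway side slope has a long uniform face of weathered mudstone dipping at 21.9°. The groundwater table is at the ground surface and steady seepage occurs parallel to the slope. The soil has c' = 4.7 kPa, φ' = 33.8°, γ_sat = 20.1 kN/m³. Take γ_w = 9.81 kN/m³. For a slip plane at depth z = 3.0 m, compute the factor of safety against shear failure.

With seepage parallel to the slope and the water table at the surface, the effective normal stress on the slip plane uses the buoyant unit weight γ' = γ_sat − γ_w while the driving shear stress uses γ_sat:
FS = [c' + γ' z cos²β tanφ'] / [γ_sat z sinβ cosβ]
γ' = 20.1 − 9.81 = 10.29 kN/m³
Numerator = 4.7 + 10.29·3.0·cos²21.9°·tan33.8° = 4.7 + 10.29·3.0·0.8609·0.6694 = 22.491 kPa
Denominator = 20.1·3.0·sin21.9°·cos21.9° = 20.1·3.0·0.3730·0.9278 = 20.868 kPa
FS = 22.491 / 20.868 = 1.078

FS = 1.08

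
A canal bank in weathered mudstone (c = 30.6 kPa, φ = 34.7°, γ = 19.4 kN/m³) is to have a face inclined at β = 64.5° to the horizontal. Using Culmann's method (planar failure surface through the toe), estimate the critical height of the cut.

H_c = 35.41 m

Culmann's analysis gives the critical failure plane at α_cr = (β + φ)/2 = (64.5 + 34.7)/2 = 49.6°, and the critical height
H_c = (4c/γ) · sinβ cosφ / [1 − cos(β − φ)]
    = (4·30.6/19.4) · sin64.5°·cos34.7° / [1 − cos(29.8°)]
    = 6.309 · 0.9026·0.8221 / [1 − 0.8678]
    = 6.309 · 0.7421 / 0.1322
    = 35.41 m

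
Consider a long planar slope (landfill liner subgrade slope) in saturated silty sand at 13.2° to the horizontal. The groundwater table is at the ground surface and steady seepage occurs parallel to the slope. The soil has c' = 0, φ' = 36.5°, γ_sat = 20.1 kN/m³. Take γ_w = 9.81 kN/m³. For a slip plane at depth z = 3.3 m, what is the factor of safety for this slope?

With seepage parallel to the slope and the water table at the surface, the effective normal stress on the slip plane uses the buoyant unit weight γ' = γ_sat − γ_w while the driving shear stress uses γ_sat:
FS = [c' + γ' z cos²β tanφ'] / [γ_sat z sinβ cosβ]
(For c' = 0 this reduces to FS = (γ'/γ_sat)·tanφ'/tanβ.)
γ' = 20.1 − 9.81 = 10.29 kN/m³
Numerator = 0.0 + 10.29·3.3·cos²13.2°·tan36.5° = 0.0 + 10.29·3.3·0.9479·0.7400 = 23.817 kPa
Denominator = 20.1·3.3·sin13.2°·cos13.2° = 20.1·3.3·0.2284·0.9736 = 14.746 kPa
FS = 23.817 / 14.746 = 1.615

FS = 1.62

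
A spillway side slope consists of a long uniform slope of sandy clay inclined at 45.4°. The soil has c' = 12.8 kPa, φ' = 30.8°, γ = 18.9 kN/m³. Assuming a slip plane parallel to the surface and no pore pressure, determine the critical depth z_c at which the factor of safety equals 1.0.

Setting FS = 1.00 in FS = [c' + γz cos²β tanφ'] / [γz sinβ cosβ] and solving for z:
z = c' / [γ cosβ (FS·sinβ − cosβ·tanφ')]
  = 12.8 / [18.9·cos45.4°·(1.00·sin45.4° − cos45.4°·tan30.8°)]
  = 12.8 / [18.9·0.7022·(1.00·0.7120 − 0.7022·0.5961)]
  = 12.8 / 3.8944 = 3.287 m

z_c = 3.29 m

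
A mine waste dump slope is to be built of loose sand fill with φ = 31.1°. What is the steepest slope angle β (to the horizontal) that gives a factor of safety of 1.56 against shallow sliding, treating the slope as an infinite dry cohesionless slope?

For an infinite dry cohesionless slope FS = tanφ/tanβ, so tanβ = tanφ / FS.
tanβ = tan31.1° / 1.56 = 0.6032 / 1.56 = 0.3867
β = arctan(0.3867) = 21.14°

β = 21.1°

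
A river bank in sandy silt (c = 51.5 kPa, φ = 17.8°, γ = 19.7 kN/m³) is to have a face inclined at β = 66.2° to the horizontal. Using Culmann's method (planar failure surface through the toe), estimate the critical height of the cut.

Culmann's analysis gives the critical failure plane at α_cr = (β + φ)/2 = (66.2 + 17.8)/2 = 42.0°, and the critical height
H_c = (4c/γ) · sinβ cosφ / [1 − cos(β − φ)]
    = (4·51.5/19.7) · sin66.2°·cos17.8° / [1 − cos(48.4°)]
    = 10.457 · 0.9150·0.9521 / [1 − 0.6639]
    = 10.457 · 0.8712 / 0.3361
    = 27.11 m

H_c = 27.11 m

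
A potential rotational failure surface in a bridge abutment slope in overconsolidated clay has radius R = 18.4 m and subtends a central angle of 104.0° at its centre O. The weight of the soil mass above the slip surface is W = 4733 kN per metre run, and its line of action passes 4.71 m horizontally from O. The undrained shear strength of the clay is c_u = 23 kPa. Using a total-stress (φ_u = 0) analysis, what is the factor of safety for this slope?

Taking moments about the centre O, the resisting moment is provided by the undrained shear strength acting along the arc:
Arc length L_a = R·θ = 18.4·(104.0°·π/180) = 18.4·1.8151 = 33.40 m
M_R = c_u·L_a·R = 23·33.40·18.4 = 14134.3 kN·m/m
M_D = W·d = 4733·4.71 = 22292.4 kN·m/m
FS = M_R / M_D = 14134.3 / 22292.4 = 0.634

FS = 0.63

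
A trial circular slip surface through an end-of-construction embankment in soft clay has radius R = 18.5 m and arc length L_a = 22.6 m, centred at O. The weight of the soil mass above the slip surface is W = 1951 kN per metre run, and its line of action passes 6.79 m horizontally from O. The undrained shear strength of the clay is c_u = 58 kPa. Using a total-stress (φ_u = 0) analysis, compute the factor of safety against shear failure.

FS = 1.83

Taking moments about the centre O, the resisting moment is provided by the undrained shear strength acting along the arc:
M_R = c_u·L_a·R = 58·22.60·18.5 = 24249.8 kN·m/m
M_D = W·d = 1951·6.79 = 13247.3 kN·m/m
FS = M_R / M_D = 24249.8 / 13247.3 = 1.831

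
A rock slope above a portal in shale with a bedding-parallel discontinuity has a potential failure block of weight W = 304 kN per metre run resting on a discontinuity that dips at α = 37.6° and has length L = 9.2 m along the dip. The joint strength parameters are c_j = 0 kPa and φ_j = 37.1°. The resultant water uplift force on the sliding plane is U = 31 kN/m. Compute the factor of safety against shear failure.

FS = 0.86

Resolving the block weight along and normal to the plane and applying the Mohr–Coulomb strength on the joint:
N' = W cosα − U = 304·cos37.6° − 31 = 209.9 kN/m
Driving force T = W sinα = 304·sin37.6° = 185.5 kN/m
Resisting force R = c_j·L + N'·tanφ_j = 0·9.2 + 209.9·tan37.1° = 0.0 + 158.7 = 158.7 kN/m
FS = R / T = 158.7 / 185.5 = 0.856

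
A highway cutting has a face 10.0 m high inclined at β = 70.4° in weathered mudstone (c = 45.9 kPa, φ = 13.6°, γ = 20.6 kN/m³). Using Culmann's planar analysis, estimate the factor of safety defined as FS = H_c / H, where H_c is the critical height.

FS = 1.80

H_c = (4c/γ) · sinβ cosφ / [1 − cos(β − φ)]
    = (4·45.9/20.6) · sin70.4°·cos13.6° / [1 − cos56.8°]
    = 8.913 · 0.9156 / 0.4524 = 18.04 m
FS = H_c / H = 18.04 / 10.0 = 1.804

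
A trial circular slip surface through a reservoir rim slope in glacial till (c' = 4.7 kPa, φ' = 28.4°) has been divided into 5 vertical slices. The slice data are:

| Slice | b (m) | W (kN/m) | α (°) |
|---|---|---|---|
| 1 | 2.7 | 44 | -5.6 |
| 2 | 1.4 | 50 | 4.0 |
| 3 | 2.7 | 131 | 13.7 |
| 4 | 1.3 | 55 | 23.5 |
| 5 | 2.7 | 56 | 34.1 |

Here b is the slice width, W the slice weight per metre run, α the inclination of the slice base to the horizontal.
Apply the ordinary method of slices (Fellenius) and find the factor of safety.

Ordinary method of slices: FS = Σ[c'·Δl_i + (W_i cosα_i)·tanφ'] / Σ W_i sinα_i, with Δl_i = b_i / cosα_i.
Slice 1: Δl = 2.7/cos(-5.6°) = 2.713 m; N'_1 = 44·cos(-5.6°) = 43.8; c'Δl = 12.75; W sinα = -4.3
Slice 2: Δl = 1.4/cos4.0° = 1.403 m; N'_2 = 50·cos4.0° = 49.9; c'Δl = 6.60; W sinα = 3.5
Slice 3: Δl = 2.7/cos13.7° = 2.779 m; N'_3 = 131·cos13.7° = 127.3; c'Δl = 13.06; W sinα = 31.0
Slice 4: Δl = 1.3/cos23.5° = 1.418 m; N'_4 = 55·cos23.5° = 50.4; c'Δl = 6.66; W sinα = 21.9
Slice 5: Δl = 2.7/cos34.1° = 3.261 m; N'_5 = 56·cos34.1° = 46.4; c'Δl = 15.32; W sinα = 31.4
Σc'Δl = 54.4 kN/m; ΣN' = 317.8 kN/m; ΣW sinα = 83.5 kN/m
Resisting = 54.4 + 317.8·tan28.4° = 54.4 + 171.8 = 226.2 kN/m
FS = 226.2 / 83.5 = 2.707

FS = 2.71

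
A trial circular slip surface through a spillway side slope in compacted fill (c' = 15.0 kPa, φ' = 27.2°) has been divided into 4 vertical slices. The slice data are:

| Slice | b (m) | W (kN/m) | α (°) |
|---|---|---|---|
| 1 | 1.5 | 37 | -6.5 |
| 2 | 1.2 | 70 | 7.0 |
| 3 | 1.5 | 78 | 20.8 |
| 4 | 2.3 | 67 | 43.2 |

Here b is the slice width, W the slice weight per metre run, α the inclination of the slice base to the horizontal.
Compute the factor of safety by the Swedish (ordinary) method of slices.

Ordinary method of slices: FS = Σ[c'·Δl_i + (W_i cosα_i)·tanφ'] / Σ W_i sinα_i, with Δl_i = b_i / cosα_i.
Slice 1: Δl = 1.5/cos(-6.5°) = 1.510 m; N'_1 = 37·cos(-6.5°) = 36.8; c'Δl = 22.65; W sinα = -4.2
Slice 2: Δl = 1.2/cos7.0° = 1.209 m; N'_2 = 70·cos7.0° = 69.5; c'Δl = 18.14; W sinα = 8.5
Slice 3: Δl = 1.5/cos20.8° = 1.605 m; N'_3 = 78·cos20.8° = 72.9; c'Δl = 24.07; W sinα = 27.7
Slice 4: Δl = 2.3/cos43.2° = 3.155 m; N'_4 = 67·cos43.2° = 48.8; c'Δl = 47.33; W sinα = 45.9
Σc'Δl = 112.2 kN/m; ΣN' = 228.0 kN/m; ΣW sinα = 77.9 kN/m
Resisting = 112.2 + 228.0·tan27.2° = 112.2 + 117.2 = 229.4 kN/m
FS = 229.4 / 77.9 = 2.944

FS = 2.94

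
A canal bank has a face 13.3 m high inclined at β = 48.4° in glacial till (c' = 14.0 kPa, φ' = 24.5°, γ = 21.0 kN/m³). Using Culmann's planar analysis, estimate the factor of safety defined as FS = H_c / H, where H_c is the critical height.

H_c = (4c'/γ) · sinβ cosφ' / [1 − cos(β − φ')]
    = (4·14.0/21.0) · sin48.4°·cos24.5° / [1 − cos23.9°]
    = 2.667 · 0.6805 / 0.0857 = 21.16 m
FS = H_c / H = 21.16 / 13.3 = 1.591

FS = 1.59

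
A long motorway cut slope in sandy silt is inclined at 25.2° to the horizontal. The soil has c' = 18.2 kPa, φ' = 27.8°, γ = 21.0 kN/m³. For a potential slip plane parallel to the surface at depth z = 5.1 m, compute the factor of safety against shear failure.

For an infinite slope with a slip plane parallel to the surface (no pore pressure): FS = [c' + γz cos²β tanφ'] / [γz sinβ cosβ].
γz = 21.0·5.1 = 107.10 kN/m²
Numerator = 18.2 + 107.10·cos²25.2°·tan27.8° = 18.2 + 107.10·0.8187·0.5272 = 64.431 kPa
Denominator = 107.10·sin25.2°·cos25.2° = 107.10·0.4258·0.9048 = 41.261 kPa
FS = 64.431 / 41.261 = 1.562

FS = 1.56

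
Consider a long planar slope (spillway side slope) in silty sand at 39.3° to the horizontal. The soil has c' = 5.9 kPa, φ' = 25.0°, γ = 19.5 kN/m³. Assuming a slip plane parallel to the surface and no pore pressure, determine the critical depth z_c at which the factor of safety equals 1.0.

z_c = 1.43 m

Setting FS = 1.00 in FS = [c' + γz cos²β tanφ'] / [γz sinβ cosβ] and solving for z:
z = c' / [γ cosβ (FS·sinβ − cosβ·tanφ')]
  = 5.9 / [19.5·cos39.3°·(1.00·sin39.3° − cos39.3°·tan25.0°)]
  = 5.9 / [19.5·0.7738·(1.00·0.6334 − 0.7738·0.4663)]
  = 5.9 / 4.1125 = 1.435 m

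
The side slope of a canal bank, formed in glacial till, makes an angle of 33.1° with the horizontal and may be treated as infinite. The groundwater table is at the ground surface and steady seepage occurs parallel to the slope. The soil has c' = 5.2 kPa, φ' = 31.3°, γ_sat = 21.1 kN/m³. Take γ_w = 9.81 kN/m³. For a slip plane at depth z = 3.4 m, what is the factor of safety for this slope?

FS = 0.66

With seepage parallel to the slope and the water table at the surface, the effective normal stress on the slip plane uses the buoyant unit weight γ' = γ_sat − γ_w while the driving shear stress uses γ_sat:
FS = [c' + γ' z cos²β tanφ'] / [γ_sat z sinβ cosβ]
γ' = 21.1 − 9.81 = 11.29 kN/m³
Numerator = 5.2 + 11.29·3.4·cos²33.1°·tan31.3° = 5.2 + 11.29·3.4·0.7018·0.6080 = 21.579 kPa
Denominator = 21.1·3.4·sin33.1°·cos33.1° = 21.1·3.4·0.5461·0.8377 = 32.820 kPa
FS = 21.579 / 32.820 = 0.657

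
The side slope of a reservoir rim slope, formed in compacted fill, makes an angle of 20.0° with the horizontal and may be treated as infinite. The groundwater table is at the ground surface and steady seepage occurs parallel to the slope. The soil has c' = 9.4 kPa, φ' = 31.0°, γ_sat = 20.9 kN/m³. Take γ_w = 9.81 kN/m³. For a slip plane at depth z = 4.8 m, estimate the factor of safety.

FS = 1.17

With seepage parallel to the slope and the water table at the surface, the effective normal stress on the slip plane uses the buoyant unit weight γ' = γ_sat − γ_w while the driving shear stress uses γ_sat:
FS = [c' + γ' z cos²β tanφ'] / [γ_sat z sinβ cosβ]
γ' = 20.9 − 9.81 = 11.09 kN/m³
Numerator = 9.4 + 11.09·4.8·cos²20.0°·tan31.0° = 9.4 + 11.09·4.8·0.8830·0.6009 = 37.643 kPa
Denominator = 20.9·4.8·sin20.0°·cos20.0° = 20.9·4.8·0.3420·0.9397 = 32.242 kPa
FS = 37.643 / 32.242 = 1.168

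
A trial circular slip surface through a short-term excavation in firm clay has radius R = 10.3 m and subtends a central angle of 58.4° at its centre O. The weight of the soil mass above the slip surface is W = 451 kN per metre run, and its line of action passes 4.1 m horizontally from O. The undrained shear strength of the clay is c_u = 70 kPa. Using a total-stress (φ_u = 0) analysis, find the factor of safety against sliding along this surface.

Taking moments about the centre O, the resisting moment is provided by the undrained shear strength acting along the arc:
Arc length L_a = R·θ = 10.3·(58.4°·π/180) = 10.3·1.0193 = 10.50 m
M_R = c_u·L_a·R = 70·10.50·10.3 = 7569.4 kN·m/m
M_D = W·d = 451·4.1 = 1849.1 kN·m/m
FS = M_R / M_D = 7569.4 / 1849.1 = 4.094

FS = 4.09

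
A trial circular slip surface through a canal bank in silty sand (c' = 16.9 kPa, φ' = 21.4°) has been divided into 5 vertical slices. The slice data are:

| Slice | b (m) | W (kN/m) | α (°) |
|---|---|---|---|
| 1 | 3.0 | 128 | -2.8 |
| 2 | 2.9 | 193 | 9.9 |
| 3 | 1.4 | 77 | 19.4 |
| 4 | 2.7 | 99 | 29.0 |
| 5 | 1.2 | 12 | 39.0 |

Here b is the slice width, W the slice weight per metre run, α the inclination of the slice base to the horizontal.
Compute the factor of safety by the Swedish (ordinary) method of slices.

FS = 3.65

Ordinary method of slices: FS = Σ[c'·Δl_i + (W_i cosα_i)·tanφ'] / Σ W_i sinα_i, with Δl_i = b_i / cosα_i.
Slice 1: Δl = 3.0/cos(-2.8°) = 3.004 m; N'_1 = 128·cos(-2.8°) = 127.8; c'Δl = 50.76; W sinα = -6.3
Slice 2: Δl = 2.9/cos9.9° = 2.944 m; N'_2 = 193·cos9.9° = 190.1; c'Δl = 49.75; W sinα = 33.2
Slice 3: Δl = 1.4/cos19.4° = 1.484 m; N'_3 = 77·cos19.4° = 72.6; c'Δl = 25.08; W sinα = 25.6
Slice 4: Δl = 2.7/cos29.0° = 3.087 m; N'_4 = 99·cos29.0° = 86.6; c'Δl = 52.17; W sinα = 48.0
Slice 5: Δl = 1.2/cos39.0° = 1.544 m; N'_5 = 12·cos39.0° = 9.3; c'Δl = 26.10; W sinα = 7.6
Σc'Δl = 203.9 kN/m; ΣN' = 486.5 kN/m; ΣW sinα = 108.1 kN/m
Resisting = 203.9 + 486.5·tan21.4° = 203.9 + 190.7 = 394.5 kN/m
FS = 394.5 / 108.1 = 3.651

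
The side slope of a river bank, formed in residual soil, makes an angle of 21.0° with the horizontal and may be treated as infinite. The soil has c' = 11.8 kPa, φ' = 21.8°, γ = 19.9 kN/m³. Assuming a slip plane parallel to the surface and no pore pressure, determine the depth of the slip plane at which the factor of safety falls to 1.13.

z = 20.13 m

Setting FS = 1.13 in FS = [c' + γz cos²β tanφ'] / [γz sinβ cosβ] and solving for z:
z = c' / [γ cosβ (FS·sinβ − cosβ·tanφ')]
  = 11.8 / [19.9·cos21.0°·(1.13·sin21.0° − cos21.0°·tan21.8°)]
  = 11.8 / [19.9·0.9336·(1.13·0.3584 − 0.9336·0.4000)]
  = 11.8 / 0.5861 = 20.131 m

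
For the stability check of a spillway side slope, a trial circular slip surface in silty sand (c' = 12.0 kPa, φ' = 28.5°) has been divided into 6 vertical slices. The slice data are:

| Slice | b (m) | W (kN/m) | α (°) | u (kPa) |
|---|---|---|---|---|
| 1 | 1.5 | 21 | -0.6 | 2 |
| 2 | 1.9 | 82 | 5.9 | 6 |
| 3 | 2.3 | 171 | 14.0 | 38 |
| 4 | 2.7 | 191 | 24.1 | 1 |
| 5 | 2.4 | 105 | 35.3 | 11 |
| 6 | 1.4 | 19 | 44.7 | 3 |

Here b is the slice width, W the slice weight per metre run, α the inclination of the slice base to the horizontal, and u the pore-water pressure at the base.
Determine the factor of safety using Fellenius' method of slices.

FS = 1.88

Ordinary method of slices: FS = Σ[c'·Δl_i + (W_i cosα_i − u_i·Δl_i)·tanφ'] / Σ W_i sinα_i, with Δl_i = b_i / cosα_i.
Slice 1: Δl = 1.5/cos(-0.6°) = 1.500 m; N'_1 = 21·cos(-0.6°) − 2·1.500 = 18.0; c'Δl = 18.00; W sinα = -0.2
Slice 2: Δl = 1.9/cos5.9° = 1.910 m; N'_2 = 82·cos5.9° − 6·1.910 = 70.1; c'Δl = 22.92; W sinα = 8.4
Slice 3: Δl = 2.3/cos14.0° = 2.370 m; N'_3 = 171·cos14.0° − 38·2.370 = 75.8; c'Δl = 28.44; W sinα = 41.4
Slice 4: Δl = 2.7/cos24.1° = 2.958 m; N'_4 = 191·cos24.1° − 1·2.958 = 171.4; c'Δl = 35.49; W sinα = 78.0
Slice 5: Δl = 2.4/cos35.3° = 2.941 m; N'_5 = 105·cos35.3° − 11·2.941 = 53.3; c'Δl = 35.29; W sinα = 60.7
Slice 6: Δl = 1.4/cos44.7° = 1.970 m; N'_6 = 19·cos44.7° − 3·1.970 = 7.6; c'Δl = 23.64; W sinα = 13.4
Σc'Δl = 163.8 kN/m; ΣN' = 396.3 kN/m; ΣW sinα = 201.6 kN/m
Resisting = 163.8 + 396.3·tan28.5° = 163.8 + 215.2 = 379.0 kN/m
FS = 379.0 / 201.6 = 1.880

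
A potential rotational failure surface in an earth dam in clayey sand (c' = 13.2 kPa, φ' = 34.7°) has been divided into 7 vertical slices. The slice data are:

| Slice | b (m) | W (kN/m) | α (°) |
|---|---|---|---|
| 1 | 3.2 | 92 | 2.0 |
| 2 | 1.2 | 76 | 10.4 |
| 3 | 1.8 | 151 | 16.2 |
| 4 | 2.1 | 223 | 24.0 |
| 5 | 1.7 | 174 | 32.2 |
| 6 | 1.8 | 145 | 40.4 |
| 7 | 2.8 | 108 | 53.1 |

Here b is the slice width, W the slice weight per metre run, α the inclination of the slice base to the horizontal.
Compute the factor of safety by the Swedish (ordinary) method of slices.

Ordinary method of slices: FS = Σ[c'·Δl_i + (W_i cosα_i)·tanφ'] / Σ W_i sinα_i, with Δl_i = b_i / cosα_i.
Slice 1: Δl = 3.2/cos2.0° = 3.202 m; N'_1 = 92·cos2.0° = 91.9; c'Δl = 42.27; W sinα = 3.2
Slice 2: Δl = 1.2/cos10.4° = 1.220 m; N'_2 = 76·cos10.4° = 74.8; c'Δl = 16.10; W sinα = 13.7
Slice 3: Δl = 1.8/cos16.2° = 1.874 m; N'_3 = 151·cos16.2° = 145.0; c'Δl = 24.74; W sinα = 42.1
Slice 4: Δl = 2.1/cos24.0° = 2.299 m; N'_4 = 223·cos24.0° = 203.7; c'Δl = 30.34; W sinα = 90.7
Slice 5: Δl = 1.7/cos32.2° = 2.009 m; N'_5 = 174·cos32.2° = 147.2; c'Δl = 26.52; W sinα = 92.7
Slice 6: Δl = 1.8/cos40.4° = 2.364 m; N'_6 = 145·cos40.4° = 110.4; c'Δl = 31.20; W sinα = 94.0
Slice 7: Δl = 2.8/cos53.1° = 4.663 m; N'_7 = 108·cos53.1° = 64.8; c'Δl = 61.56; W sinα = 86.4
Σc'Δl = 232.7 kN/m; ΣN' = 837.9 kN/m; ΣW sinα = 422.8 kN/m
Resisting = 232.7 + 837.9·tan34.7° = 232.7 + 580.2 = 812.9 kN/m
FS = 812.9 / 422.8 = 1.923

FS = 1.92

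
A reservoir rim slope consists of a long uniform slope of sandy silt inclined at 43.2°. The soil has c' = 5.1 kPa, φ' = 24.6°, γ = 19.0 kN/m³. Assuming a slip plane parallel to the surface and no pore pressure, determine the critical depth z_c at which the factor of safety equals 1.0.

Setting FS = 1.00 in FS = [c' + γz cos²β tanφ'] / [γz sinβ cosβ] and solving for z:
z = c' / [γ cosβ (FS·sinβ − cosβ·tanφ')]
  = 5.1 / [19.0·cos43.2°·(1.00·sin43.2° − cos43.2°·tan24.6°)]
  = 5.1 / [19.0·0.7290·(1.00·0.6845 − 0.7290·0.4578)]
  = 5.1 / 4.8587 = 1.050 m

z_c = 1.05 m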